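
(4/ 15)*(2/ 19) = 8/ 285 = 0.03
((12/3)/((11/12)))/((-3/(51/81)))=-272/297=-0.92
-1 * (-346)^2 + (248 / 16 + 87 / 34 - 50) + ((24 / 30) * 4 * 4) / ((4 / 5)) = -2035443 / 17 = -119731.94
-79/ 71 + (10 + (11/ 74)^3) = 255790845/ 28770904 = 8.89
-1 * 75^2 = -5625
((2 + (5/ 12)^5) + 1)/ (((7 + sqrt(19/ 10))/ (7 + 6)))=341077555/ 58599936- 9745073*sqrt(190)/ 117199872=4.67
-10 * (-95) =950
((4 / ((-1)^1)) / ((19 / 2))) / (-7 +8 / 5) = 40 / 513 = 0.08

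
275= 275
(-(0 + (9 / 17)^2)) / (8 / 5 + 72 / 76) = -7695 / 69938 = -0.11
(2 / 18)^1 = 1 / 9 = 0.11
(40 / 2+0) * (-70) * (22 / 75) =-410.67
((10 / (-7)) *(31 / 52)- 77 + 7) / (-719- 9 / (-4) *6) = 12895 / 128401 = 0.10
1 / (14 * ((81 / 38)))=19 / 567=0.03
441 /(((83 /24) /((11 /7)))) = 200.39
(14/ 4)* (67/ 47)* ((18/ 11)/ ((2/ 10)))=21105/ 517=40.82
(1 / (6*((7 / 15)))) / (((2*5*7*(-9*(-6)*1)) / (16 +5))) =1 / 504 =0.00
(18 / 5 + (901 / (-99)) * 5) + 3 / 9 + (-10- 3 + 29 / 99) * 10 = -27826 / 165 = -168.64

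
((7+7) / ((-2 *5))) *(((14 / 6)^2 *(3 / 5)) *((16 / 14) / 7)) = -56 / 75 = -0.75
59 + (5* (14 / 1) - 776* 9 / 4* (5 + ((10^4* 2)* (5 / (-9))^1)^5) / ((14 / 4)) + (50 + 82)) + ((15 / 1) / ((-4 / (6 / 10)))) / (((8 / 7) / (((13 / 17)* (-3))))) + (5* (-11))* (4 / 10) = 2110719999999999999943766134831 / 24984288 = 84481895181483658847663.22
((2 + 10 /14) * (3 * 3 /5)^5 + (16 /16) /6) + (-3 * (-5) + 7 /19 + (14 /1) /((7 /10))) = 216515759 /2493750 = 86.82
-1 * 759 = -759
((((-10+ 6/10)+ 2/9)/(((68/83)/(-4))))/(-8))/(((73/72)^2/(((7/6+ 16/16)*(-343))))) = 1834200732/452965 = 4049.32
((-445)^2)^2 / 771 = 39213900625 / 771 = 50861090.30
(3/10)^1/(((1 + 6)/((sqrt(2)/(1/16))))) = 24 *sqrt(2)/35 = 0.97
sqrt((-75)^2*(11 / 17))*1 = 75*sqrt(187) / 17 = 60.33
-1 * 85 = -85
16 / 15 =1.07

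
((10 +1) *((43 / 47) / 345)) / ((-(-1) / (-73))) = -34529 / 16215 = -2.13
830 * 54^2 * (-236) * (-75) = 42838956000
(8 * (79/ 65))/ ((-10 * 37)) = -316/ 12025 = -0.03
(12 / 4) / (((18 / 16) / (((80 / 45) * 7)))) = 896 / 27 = 33.19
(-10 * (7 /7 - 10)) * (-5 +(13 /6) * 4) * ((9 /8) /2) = 1485 /8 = 185.62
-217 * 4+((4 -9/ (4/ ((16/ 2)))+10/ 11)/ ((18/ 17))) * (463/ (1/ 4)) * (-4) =997940/ 11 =90721.82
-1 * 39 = -39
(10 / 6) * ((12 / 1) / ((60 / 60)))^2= 240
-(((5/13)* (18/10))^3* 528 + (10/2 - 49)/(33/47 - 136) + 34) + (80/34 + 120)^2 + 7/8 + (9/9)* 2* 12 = 477579263919621/32300311576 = 14785.59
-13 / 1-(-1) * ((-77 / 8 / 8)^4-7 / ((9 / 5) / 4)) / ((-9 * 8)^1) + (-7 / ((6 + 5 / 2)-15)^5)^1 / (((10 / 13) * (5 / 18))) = -12.81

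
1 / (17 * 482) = 1 / 8194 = 0.00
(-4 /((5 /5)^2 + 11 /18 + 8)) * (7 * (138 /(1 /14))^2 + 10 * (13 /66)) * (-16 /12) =27591558688 /1903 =14498979.87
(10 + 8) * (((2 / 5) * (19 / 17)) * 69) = 47196 / 85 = 555.25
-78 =-78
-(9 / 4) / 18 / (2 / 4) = -0.25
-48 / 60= -4 / 5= -0.80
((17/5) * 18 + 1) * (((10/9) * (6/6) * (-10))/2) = -3110/9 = -345.56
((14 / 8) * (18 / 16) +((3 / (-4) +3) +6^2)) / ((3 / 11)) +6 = 4911 / 32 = 153.47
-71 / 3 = -23.67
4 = 4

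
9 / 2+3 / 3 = 11 / 2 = 5.50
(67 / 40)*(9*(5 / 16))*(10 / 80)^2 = 603 / 8192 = 0.07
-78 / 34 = -39 / 17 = -2.29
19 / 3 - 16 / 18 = 49 / 9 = 5.44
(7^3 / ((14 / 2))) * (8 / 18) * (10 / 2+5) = 217.78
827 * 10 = 8270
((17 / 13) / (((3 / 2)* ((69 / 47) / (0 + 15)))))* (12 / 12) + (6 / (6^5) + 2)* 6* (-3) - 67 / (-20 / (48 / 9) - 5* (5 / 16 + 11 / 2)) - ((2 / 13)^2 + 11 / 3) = -1408303289 / 48976200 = -28.75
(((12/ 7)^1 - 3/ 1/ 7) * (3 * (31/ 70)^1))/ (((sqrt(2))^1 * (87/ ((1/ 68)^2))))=279 * sqrt(2)/ 131414080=0.00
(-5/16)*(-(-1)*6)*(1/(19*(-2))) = 15/304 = 0.05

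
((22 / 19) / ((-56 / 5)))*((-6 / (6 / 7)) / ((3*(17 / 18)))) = 165 / 646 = 0.26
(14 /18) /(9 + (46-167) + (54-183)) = -7 /2169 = -0.00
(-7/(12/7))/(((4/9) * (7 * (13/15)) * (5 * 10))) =-63/2080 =-0.03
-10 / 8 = -5 / 4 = -1.25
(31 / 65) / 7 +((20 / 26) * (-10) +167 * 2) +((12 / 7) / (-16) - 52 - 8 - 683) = -758451 / 1820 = -416.73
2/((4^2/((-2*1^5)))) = -1/4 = -0.25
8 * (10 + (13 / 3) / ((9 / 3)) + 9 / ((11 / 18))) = 20728 / 99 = 209.37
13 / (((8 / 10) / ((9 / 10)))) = 117 / 8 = 14.62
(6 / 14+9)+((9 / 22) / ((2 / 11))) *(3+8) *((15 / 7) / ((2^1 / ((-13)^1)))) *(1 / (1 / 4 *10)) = -3597 / 28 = -128.46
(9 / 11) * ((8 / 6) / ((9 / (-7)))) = -28 / 33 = -0.85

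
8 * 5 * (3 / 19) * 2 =240 / 19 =12.63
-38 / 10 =-19 / 5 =-3.80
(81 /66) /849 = 9 /6226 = 0.00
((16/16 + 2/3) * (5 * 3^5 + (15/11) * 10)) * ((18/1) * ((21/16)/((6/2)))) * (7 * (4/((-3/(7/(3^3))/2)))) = -78041.16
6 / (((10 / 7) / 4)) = 84 / 5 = 16.80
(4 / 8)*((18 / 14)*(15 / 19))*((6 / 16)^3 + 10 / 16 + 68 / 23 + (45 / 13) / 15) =11411145 / 5817344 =1.96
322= 322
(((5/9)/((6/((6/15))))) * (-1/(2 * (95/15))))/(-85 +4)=1/27702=0.00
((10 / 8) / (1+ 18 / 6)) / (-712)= -5 / 11392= -0.00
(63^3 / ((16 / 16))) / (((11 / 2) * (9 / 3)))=166698 / 11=15154.36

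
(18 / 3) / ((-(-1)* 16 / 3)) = 9 / 8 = 1.12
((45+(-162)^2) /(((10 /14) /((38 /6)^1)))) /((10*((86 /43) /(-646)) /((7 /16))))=-3293935.02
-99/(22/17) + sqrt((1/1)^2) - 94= -339/2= -169.50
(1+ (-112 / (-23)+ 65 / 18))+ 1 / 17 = 67139 / 7038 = 9.54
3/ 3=1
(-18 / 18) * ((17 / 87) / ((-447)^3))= 17 / 7770372201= 0.00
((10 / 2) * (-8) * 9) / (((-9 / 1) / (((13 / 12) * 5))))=650 / 3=216.67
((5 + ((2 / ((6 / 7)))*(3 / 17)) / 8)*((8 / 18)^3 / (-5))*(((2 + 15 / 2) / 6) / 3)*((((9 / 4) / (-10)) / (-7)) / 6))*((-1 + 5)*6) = -4351 / 722925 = -0.01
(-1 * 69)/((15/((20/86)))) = -46/43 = -1.07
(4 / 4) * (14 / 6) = 7 / 3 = 2.33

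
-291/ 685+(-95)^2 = 6181834/ 685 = 9024.58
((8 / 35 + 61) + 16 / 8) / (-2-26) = -2213 / 980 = -2.26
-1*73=-73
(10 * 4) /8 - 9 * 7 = -58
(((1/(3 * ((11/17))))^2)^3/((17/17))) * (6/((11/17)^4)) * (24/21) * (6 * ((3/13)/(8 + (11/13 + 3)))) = 32255902407184/377467340218353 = 0.09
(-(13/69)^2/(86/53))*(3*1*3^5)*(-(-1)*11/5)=-7980687/227470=-35.08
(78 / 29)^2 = 6084 / 841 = 7.23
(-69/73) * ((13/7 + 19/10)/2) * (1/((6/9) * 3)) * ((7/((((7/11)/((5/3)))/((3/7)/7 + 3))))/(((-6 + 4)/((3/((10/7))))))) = 52.32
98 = 98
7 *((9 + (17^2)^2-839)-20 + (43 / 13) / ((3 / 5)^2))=67715074 / 117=578761.32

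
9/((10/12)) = 54/5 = 10.80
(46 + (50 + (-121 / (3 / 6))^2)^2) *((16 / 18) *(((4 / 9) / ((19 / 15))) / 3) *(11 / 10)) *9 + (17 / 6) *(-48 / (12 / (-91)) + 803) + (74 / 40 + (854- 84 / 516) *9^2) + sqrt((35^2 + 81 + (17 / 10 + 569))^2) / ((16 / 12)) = 208009375209199 / 58824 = 3536131089.51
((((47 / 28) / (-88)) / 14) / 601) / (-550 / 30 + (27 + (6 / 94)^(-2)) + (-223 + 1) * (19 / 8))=423 / 50964674992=0.00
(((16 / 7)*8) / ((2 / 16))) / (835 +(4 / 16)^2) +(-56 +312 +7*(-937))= -6302.82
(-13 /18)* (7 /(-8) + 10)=-949 /144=-6.59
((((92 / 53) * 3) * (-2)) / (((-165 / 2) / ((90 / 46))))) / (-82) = -72 / 23903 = -0.00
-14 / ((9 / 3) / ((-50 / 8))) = 175 / 6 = 29.17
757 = 757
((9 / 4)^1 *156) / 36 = 39 / 4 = 9.75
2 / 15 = 0.13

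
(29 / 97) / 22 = 29 / 2134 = 0.01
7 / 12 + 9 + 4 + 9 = 271 / 12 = 22.58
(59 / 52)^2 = 3481 / 2704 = 1.29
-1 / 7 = -0.14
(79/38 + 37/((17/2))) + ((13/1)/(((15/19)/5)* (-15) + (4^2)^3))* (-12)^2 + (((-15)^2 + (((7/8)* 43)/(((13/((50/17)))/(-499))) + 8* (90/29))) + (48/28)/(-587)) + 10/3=-143251313421649399/35923633972044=-3987.66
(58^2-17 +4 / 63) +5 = 211180 / 63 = 3352.06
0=0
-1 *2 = -2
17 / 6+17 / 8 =119 / 24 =4.96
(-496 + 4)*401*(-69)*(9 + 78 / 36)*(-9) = -1368121374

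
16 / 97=0.16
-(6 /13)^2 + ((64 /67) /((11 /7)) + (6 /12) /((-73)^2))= 524284993 /1327485874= 0.39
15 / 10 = 3 / 2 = 1.50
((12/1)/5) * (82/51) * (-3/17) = -984/1445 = -0.68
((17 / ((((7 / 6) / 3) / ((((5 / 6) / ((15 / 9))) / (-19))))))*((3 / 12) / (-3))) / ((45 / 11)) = 187 / 7980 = 0.02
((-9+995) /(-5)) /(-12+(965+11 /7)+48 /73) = -251923 /1220305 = -0.21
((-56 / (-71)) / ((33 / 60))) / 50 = 112 / 3905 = 0.03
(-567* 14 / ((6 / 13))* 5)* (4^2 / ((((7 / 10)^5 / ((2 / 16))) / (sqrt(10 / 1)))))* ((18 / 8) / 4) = -197437500* sqrt(10) / 343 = -1820268.79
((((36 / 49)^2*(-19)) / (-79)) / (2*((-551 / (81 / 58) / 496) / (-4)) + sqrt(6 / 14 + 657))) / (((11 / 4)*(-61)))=63231704054784 / 135026567474011514455 - 158983474692096*sqrt(32214) / 945185972318080601185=-0.00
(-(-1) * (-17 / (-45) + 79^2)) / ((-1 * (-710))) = 140431 / 15975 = 8.79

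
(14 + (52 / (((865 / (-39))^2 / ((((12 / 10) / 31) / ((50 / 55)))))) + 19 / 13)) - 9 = 48743377968 / 7538366875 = 6.47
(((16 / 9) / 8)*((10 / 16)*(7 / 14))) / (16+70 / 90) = 5 / 1208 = 0.00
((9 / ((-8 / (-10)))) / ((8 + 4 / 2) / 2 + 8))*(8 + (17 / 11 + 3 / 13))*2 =16.92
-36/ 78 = -6/ 13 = -0.46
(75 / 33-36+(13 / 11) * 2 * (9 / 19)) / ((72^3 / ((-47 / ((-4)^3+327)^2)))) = 320305 / 5395792900608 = 0.00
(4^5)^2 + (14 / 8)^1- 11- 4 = 4194251 / 4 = 1048562.75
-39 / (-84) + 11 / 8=103 / 56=1.84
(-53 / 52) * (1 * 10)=-265 / 26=-10.19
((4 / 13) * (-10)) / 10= -4 / 13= -0.31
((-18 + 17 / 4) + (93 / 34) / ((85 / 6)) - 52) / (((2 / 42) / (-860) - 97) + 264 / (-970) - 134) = 33189894129 / 117087569989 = 0.28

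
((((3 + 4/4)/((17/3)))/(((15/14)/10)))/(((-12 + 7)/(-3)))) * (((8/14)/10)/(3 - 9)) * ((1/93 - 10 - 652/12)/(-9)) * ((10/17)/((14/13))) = -414752/2822085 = -0.15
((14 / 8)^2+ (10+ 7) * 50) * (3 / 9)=13649 / 48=284.35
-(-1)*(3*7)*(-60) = -1260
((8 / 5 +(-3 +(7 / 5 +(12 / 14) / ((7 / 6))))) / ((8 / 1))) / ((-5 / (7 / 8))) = -9 / 560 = -0.02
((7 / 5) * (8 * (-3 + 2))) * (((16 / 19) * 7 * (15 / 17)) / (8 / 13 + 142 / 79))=-460096 / 19057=-24.14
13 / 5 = 2.60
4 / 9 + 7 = 67 / 9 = 7.44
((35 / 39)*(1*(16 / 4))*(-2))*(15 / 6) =-700 / 39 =-17.95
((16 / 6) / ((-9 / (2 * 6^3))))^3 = -2097152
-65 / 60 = -13 / 12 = -1.08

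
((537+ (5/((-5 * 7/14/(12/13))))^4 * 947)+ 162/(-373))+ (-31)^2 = 133147514368/10653253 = 12498.30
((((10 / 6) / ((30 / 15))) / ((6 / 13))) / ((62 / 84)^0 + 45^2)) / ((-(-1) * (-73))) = -65 / 5324328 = -0.00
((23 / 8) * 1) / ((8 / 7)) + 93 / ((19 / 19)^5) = 6113 / 64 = 95.52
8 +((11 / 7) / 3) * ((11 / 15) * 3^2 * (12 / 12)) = 11.46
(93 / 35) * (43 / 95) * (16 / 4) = 15996 / 3325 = 4.81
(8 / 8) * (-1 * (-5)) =5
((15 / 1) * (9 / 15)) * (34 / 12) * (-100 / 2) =-1275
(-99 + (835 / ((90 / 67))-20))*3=9047 / 6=1507.83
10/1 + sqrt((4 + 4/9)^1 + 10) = sqrt(130)/3 + 10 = 13.80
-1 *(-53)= 53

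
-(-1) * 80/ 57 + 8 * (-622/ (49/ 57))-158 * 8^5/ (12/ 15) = -18091565344/ 2793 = -6477467.00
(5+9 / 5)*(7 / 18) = 119 / 45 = 2.64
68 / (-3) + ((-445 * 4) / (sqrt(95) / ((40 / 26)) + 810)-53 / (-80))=-304854730709 / 12596349360 + 92560 * sqrt(95) / 52484789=-24.18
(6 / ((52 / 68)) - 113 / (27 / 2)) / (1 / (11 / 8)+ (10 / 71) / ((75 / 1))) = -359260 / 499707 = -0.72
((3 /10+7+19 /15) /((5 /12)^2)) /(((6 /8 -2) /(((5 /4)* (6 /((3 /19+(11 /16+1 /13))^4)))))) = -1003045998367342592 /2451645281953125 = -409.13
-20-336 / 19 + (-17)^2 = 251.32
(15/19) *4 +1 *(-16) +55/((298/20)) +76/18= -125576/25479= -4.93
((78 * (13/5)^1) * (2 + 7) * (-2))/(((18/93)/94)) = -8864388/5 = -1772877.60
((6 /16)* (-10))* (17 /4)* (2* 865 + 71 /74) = -32663205 /1184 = -27587.17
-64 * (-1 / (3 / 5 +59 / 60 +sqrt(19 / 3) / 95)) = 6931200 / 171427- 15360 * sqrt(57) / 171427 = 39.76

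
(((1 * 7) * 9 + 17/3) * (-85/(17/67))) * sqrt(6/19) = -69010 * sqrt(114)/57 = -12926.76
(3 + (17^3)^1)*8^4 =20135936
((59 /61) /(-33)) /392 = -59 /789096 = -0.00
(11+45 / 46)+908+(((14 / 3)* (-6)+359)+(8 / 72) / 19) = 9840241 / 7866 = 1250.98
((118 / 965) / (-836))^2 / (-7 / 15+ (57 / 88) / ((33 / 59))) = 20886 / 674966593355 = 0.00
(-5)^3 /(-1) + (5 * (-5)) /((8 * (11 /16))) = 1325 /11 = 120.45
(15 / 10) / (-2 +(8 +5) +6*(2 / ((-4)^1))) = 3 / 16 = 0.19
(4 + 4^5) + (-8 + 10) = 1030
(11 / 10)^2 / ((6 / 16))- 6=-208 / 75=-2.77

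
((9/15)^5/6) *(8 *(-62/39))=-6696/40625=-0.16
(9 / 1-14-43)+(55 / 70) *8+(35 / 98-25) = -929 / 14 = -66.36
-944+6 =-938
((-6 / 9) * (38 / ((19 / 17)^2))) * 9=-3468 / 19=-182.53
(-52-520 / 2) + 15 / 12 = -1243 / 4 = -310.75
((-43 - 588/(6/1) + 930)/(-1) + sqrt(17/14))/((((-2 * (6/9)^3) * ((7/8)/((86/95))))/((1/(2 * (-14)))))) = -916029/18620 + 1161 * sqrt(238)/260680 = -49.13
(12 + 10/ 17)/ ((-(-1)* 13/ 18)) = 3852/ 221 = 17.43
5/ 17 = 0.29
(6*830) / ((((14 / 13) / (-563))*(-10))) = 1822431 / 7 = 260347.29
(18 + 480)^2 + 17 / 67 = 16616285 / 67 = 248004.25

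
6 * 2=12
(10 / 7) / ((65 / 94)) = 188 / 91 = 2.07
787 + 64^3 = 262931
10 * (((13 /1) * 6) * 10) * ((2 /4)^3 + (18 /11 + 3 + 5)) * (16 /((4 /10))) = 33501000 /11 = 3045545.45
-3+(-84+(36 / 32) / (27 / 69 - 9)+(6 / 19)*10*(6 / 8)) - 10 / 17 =-4852005 / 56848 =-85.35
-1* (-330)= 330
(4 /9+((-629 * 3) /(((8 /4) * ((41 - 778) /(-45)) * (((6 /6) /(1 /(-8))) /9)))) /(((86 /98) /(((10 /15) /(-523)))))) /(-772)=-418038031 /921271060512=-0.00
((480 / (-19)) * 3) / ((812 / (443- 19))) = -152640 / 3857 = -39.57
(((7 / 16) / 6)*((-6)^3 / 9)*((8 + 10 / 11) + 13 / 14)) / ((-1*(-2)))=-1515 / 176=-8.61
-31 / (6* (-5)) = 31 / 30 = 1.03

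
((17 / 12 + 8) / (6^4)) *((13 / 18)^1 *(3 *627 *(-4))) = -307021 / 7776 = -39.48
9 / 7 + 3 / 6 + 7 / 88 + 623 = 384917 / 616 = 624.87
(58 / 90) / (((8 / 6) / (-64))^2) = 7424 / 5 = 1484.80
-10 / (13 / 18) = -180 / 13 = -13.85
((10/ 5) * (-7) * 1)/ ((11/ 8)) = -112/ 11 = -10.18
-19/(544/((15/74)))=-285/40256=-0.01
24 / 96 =1 / 4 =0.25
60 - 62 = -2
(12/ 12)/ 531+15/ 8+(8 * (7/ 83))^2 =68247725/ 29264472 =2.33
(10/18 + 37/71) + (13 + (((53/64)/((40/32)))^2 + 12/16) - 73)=-236110649/4089600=-57.73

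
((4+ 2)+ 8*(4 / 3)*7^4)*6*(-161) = -24745700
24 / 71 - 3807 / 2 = -270249 / 142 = -1903.16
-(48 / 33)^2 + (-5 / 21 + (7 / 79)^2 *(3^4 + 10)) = -25997102 / 15858381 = -1.64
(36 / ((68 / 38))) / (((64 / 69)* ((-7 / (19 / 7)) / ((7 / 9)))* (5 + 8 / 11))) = -91333 / 79968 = -1.14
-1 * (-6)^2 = -36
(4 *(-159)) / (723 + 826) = -0.41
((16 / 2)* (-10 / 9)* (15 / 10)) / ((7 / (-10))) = 400 / 21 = 19.05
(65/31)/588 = 65/18228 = 0.00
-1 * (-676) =676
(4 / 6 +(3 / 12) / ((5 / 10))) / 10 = 7 / 60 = 0.12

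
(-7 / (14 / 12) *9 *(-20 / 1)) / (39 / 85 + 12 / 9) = 602.63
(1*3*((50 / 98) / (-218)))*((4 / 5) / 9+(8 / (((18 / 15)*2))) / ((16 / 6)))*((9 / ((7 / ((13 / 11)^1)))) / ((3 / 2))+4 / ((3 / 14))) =-2738965 / 14805252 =-0.18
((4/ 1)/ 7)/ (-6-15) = -4/ 147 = -0.03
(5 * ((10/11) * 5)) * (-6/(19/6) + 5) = 70.57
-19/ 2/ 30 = -19/ 60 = -0.32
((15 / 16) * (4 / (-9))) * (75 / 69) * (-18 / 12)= 125 / 184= 0.68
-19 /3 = -6.33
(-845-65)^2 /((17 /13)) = 10765300 /17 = 633252.94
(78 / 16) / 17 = 39 / 136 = 0.29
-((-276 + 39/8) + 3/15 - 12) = 11317/40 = 282.92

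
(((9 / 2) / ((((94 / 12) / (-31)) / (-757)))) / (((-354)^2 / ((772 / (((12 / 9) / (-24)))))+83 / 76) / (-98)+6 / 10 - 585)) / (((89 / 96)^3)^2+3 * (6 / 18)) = -4258829552797656023040 / 301794216587338135571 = -14.11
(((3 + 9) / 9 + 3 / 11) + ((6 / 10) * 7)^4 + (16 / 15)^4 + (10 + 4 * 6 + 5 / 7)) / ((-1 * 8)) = -1359605519 / 31185000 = -43.60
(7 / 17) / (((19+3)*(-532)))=-1 / 28424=-0.00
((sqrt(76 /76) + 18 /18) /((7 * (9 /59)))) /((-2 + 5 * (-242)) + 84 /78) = -767 /495873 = -0.00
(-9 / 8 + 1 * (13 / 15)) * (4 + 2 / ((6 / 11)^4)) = -6.87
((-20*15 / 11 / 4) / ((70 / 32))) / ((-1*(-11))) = -240 / 847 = -0.28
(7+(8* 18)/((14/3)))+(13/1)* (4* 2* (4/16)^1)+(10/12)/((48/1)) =128771/2016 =63.87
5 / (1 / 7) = 35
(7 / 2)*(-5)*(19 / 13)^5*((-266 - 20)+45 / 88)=2177246231195 / 65347568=33317.94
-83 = -83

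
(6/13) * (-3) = -18/13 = -1.38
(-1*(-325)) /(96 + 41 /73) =23725 /7049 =3.37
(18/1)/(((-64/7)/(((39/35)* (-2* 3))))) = 1053/80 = 13.16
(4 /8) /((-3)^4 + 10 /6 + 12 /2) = 3 /532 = 0.01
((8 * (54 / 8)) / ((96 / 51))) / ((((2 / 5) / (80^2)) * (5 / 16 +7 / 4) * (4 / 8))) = 445090.91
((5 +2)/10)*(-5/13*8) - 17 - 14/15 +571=107428/195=550.91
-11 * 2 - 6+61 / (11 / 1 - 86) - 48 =-5761 / 75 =-76.81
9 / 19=0.47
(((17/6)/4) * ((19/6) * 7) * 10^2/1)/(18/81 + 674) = 56525/24272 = 2.33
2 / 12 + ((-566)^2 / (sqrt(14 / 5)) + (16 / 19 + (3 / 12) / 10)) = 2357 / 2280 + 160178*sqrt(70) / 7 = 191450.36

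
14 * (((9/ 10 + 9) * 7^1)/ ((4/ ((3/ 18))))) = 1617/ 40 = 40.42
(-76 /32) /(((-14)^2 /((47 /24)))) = -893 /37632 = -0.02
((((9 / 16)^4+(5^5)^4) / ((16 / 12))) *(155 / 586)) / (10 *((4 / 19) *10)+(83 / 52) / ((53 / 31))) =860487658160.62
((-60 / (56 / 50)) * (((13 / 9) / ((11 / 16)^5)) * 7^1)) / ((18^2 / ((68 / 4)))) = -7241728000 / 39135393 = -185.04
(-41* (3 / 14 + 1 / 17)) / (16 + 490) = -0.02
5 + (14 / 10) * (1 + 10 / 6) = 131 / 15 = 8.73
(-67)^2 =4489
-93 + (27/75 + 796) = 17584/25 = 703.36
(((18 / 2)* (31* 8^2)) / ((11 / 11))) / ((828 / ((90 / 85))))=8928 / 391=22.83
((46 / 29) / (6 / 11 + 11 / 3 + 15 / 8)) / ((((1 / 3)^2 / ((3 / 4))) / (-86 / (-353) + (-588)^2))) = 344982604824 / 567271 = 608144.26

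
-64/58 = -32/29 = -1.10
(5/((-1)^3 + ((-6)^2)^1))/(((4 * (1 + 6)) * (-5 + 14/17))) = -0.00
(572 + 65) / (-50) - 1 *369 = -19087 / 50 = -381.74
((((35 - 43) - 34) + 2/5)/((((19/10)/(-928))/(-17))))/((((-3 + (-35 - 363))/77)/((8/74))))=2021347328/281903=7170.36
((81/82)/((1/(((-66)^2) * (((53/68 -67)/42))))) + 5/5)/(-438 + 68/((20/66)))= 661910965/20843088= 31.76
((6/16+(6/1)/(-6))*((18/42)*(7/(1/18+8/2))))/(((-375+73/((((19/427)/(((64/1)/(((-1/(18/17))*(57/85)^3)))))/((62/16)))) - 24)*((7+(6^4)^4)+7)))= 10556001/92043770613682137456366776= 0.00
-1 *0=0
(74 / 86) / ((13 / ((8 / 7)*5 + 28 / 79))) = 124172 / 309127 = 0.40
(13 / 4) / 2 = 13 / 8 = 1.62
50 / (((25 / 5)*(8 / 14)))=35 / 2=17.50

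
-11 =-11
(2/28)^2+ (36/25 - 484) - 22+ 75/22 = -27011759/53900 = -501.15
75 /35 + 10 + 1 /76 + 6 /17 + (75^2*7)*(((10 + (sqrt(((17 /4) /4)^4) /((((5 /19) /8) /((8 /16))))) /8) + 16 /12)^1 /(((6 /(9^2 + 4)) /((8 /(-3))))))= -17406929306299 /868224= -20048892.11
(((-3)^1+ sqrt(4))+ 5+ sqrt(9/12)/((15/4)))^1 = 2* sqrt(3)/15+ 4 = 4.23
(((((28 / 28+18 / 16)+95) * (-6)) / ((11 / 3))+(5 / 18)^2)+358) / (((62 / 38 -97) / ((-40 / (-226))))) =-33713315 / 91218798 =-0.37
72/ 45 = 8/ 5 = 1.60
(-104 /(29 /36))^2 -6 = 14012490 /841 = 16661.70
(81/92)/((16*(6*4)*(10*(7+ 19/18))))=243/8537600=0.00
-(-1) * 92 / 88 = 23 / 22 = 1.05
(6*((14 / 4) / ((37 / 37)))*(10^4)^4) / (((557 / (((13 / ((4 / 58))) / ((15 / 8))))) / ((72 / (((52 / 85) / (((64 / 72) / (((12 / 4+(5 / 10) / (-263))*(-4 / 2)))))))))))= -580872320000000000000000 / 878389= -661292798520928654.62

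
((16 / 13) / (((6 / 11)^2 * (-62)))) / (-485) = 0.00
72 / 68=18 / 17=1.06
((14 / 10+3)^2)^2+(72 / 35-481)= -455583 / 4375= -104.13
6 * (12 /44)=18 /11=1.64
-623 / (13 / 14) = -8722 / 13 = -670.92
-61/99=-0.62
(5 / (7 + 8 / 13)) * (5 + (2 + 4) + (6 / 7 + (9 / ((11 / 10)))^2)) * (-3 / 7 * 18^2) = -7184.04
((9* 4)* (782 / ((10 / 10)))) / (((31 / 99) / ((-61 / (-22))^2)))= 235695582 / 341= 691189.39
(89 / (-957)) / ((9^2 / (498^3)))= -407112344 / 2871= -141801.58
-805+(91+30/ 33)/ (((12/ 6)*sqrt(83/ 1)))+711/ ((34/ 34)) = -94+1011*sqrt(83)/ 1826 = -88.96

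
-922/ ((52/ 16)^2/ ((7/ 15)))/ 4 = -10.18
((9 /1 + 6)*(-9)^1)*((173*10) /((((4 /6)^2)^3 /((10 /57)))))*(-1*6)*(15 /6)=2128224375 /304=7000738.08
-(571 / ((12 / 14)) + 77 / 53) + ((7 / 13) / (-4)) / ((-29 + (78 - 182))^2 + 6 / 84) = -113915103554 / 170628783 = -667.62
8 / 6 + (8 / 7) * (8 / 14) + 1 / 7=313 / 147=2.13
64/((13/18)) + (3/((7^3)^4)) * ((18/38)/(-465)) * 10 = 9391700921919894/105982736098057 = 88.62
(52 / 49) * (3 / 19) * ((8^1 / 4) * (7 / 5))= 312 / 665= 0.47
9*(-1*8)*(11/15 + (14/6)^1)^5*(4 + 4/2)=-3295407616/28125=-117170.05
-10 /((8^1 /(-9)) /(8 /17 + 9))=7245 /68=106.54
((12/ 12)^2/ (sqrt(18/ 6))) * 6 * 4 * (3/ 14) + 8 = 12 * sqrt(3)/ 7 + 8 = 10.97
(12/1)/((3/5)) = 20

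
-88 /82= -1.07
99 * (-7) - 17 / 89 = -61694 / 89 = -693.19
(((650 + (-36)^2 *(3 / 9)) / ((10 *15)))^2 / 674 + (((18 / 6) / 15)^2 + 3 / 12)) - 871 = -6601573213 / 7582500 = -870.63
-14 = -14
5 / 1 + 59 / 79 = 454 / 79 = 5.75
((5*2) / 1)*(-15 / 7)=-150 / 7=-21.43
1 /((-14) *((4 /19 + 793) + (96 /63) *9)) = -19 /214642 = -0.00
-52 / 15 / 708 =-13 / 2655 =-0.00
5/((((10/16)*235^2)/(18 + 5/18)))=28/10575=0.00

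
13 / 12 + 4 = 61 / 12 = 5.08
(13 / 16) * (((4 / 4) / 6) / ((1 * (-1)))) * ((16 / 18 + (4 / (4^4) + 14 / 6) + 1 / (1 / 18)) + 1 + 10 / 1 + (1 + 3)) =-271349 / 55296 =-4.91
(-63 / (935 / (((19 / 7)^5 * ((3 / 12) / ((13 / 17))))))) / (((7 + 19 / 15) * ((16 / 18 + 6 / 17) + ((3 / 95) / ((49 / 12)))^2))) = -92314603845225 / 292032779159264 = -0.32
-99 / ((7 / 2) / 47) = -9306 / 7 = -1329.43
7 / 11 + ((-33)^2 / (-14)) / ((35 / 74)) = -441508 / 2695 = -163.82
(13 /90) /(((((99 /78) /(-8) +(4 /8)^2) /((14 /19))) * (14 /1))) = 1352 /16245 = 0.08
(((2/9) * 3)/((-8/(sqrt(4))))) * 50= -25/3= -8.33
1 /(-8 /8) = -1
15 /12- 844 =-3371 /4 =-842.75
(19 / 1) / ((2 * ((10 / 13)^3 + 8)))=41743 / 37152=1.12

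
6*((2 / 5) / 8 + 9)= 54.30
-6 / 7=-0.86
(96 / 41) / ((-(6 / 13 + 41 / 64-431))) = 0.01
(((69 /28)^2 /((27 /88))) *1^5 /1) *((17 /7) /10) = 98923 /20580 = 4.81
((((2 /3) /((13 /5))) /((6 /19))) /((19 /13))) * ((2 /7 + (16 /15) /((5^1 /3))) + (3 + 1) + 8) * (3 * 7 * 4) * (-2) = -6032 /5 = -1206.40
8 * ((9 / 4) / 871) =18 / 871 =0.02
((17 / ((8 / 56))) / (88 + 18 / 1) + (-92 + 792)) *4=148638 / 53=2804.49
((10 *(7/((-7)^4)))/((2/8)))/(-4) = -10/343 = -0.03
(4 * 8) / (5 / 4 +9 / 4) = 9.14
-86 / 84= -43 / 42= -1.02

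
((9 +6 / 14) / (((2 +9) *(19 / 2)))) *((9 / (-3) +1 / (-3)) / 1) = -40 / 133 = -0.30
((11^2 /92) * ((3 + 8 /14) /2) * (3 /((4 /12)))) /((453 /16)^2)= 96800 /3670961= 0.03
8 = 8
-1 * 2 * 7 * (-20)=280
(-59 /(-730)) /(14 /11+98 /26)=8437 /526330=0.02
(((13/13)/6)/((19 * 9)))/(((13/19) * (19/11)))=11/13338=0.00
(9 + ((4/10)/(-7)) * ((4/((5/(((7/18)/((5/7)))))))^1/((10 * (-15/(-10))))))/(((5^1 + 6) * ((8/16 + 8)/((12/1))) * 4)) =0.29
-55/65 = -11/13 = -0.85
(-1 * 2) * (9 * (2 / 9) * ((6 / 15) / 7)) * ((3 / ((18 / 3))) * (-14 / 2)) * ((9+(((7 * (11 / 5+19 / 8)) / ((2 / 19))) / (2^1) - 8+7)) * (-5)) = -25619 / 40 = -640.48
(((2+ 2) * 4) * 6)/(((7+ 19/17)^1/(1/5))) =272/115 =2.37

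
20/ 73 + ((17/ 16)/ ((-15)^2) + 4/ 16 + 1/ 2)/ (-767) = 4232743/ 15505200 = 0.27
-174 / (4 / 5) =-435 / 2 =-217.50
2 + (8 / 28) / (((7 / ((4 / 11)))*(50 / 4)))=26966 / 13475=2.00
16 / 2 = 8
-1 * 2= -2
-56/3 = -18.67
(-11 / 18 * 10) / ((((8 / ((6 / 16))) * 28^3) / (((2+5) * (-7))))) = 55 / 86016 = 0.00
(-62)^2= 3844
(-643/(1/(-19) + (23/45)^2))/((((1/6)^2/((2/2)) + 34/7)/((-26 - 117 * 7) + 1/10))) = 2633694862995/4940003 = 533136.29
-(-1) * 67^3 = 300763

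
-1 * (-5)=5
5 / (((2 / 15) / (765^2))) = 43891875 / 2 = 21945937.50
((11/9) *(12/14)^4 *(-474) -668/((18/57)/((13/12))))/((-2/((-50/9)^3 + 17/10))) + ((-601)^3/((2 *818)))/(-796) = -3236850459536932019/14653134271440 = -220898.16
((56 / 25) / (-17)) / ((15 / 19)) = -1064 / 6375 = -0.17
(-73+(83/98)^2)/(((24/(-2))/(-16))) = -231401/2401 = -96.38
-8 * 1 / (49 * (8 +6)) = -4 / 343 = -0.01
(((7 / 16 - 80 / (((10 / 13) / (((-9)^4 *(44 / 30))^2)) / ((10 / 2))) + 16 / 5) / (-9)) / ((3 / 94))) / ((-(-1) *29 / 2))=11561184976.34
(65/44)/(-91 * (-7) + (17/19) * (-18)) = 1235/519068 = 0.00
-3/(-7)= 3/7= 0.43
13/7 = 1.86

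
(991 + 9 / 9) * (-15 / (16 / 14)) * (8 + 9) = -221340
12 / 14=6 / 7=0.86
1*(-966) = -966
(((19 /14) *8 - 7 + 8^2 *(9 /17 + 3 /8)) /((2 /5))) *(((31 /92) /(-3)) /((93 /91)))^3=-1318210985 /6433520256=-0.20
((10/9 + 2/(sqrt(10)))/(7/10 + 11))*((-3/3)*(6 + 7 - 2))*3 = -1100/351 - 22*sqrt(10)/39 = -4.92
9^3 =729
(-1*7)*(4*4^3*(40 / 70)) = -1024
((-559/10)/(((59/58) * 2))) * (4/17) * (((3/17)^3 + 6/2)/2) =-239371626/24638695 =-9.72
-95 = -95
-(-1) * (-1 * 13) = -13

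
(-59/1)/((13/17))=-1003/13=-77.15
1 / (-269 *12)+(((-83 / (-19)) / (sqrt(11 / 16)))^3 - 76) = -245329 / 3228+36594368 *sqrt(11) / 829939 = 70.24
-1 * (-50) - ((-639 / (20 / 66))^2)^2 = -197723910945041761 / 10000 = -19772391094504.18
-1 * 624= -624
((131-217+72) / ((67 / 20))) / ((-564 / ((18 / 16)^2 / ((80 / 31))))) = 5859 / 1612288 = 0.00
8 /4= 2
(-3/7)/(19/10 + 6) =-30/553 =-0.05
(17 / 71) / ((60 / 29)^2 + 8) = 14297 / 733288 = 0.02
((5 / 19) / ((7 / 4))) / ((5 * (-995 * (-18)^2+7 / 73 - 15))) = -0.00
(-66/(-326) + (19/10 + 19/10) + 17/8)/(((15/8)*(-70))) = -13317/285250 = -0.05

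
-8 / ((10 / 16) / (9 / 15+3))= -1152 / 25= -46.08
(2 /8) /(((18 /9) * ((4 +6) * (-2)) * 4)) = -1 /640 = -0.00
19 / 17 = 1.12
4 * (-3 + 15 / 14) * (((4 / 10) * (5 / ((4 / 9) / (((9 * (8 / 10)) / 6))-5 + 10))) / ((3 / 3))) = -2916 / 1015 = -2.87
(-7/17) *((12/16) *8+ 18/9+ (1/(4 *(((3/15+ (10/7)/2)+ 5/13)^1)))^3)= -3.30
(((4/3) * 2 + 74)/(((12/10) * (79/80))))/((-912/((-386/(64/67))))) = 37176625/1296864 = 28.67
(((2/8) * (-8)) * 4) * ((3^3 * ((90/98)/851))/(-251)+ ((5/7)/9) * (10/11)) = -0.58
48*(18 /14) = 432 /7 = 61.71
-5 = -5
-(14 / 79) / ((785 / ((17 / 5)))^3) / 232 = -34391 / 554120303937500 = -0.00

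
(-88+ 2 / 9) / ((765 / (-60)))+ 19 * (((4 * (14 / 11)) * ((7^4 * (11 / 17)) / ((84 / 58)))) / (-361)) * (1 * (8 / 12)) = -94768 / 513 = -184.73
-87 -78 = -165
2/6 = 1/3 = 0.33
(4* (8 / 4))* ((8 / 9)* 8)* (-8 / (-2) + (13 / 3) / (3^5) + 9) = 4858880 / 6561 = 740.57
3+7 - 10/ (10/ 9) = 1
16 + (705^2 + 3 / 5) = 497041.60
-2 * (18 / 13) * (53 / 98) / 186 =-159 / 19747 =-0.01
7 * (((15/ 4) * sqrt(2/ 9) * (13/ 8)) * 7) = 3185 * sqrt(2)/ 32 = 140.76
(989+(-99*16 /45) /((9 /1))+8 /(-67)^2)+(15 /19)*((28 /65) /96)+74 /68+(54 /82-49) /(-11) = 3031536618140917 /3060374133960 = 990.58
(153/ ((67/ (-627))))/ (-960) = 31977/ 21440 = 1.49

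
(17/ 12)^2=289/ 144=2.01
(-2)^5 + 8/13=-408/13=-31.38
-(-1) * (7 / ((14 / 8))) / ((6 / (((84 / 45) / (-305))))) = -56 / 13725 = -0.00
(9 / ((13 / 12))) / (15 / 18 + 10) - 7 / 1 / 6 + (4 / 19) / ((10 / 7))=-24317 / 96330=-0.25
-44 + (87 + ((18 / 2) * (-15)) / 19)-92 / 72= 34.62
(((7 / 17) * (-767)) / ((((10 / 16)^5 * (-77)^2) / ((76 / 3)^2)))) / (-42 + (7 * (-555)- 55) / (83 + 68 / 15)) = 95303140900864 / 23133208415625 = 4.12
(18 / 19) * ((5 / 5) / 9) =2 / 19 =0.11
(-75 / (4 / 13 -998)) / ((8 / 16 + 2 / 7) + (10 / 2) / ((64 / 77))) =43680 / 3951959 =0.01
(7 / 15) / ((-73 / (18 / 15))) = -14 / 1825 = -0.01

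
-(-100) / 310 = 10 / 31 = 0.32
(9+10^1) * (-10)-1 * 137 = -327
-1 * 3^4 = -81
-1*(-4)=4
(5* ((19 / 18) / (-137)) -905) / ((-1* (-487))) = -2231825 / 1200942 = -1.86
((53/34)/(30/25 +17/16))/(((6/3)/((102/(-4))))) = -8.78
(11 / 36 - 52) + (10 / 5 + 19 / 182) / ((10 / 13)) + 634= 184288 / 315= 585.04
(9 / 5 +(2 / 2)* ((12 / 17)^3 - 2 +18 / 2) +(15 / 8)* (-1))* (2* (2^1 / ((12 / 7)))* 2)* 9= 30030441 / 98260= 305.62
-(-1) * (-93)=-93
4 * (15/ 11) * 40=2400/ 11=218.18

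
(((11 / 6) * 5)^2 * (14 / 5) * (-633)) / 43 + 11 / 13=-11613767 / 3354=-3462.66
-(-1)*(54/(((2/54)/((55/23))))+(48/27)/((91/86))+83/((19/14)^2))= 3533.27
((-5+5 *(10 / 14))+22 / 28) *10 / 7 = -45 / 49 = -0.92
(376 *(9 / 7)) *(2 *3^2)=60912 / 7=8701.71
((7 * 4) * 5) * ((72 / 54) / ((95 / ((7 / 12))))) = 196 / 171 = 1.15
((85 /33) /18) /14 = 85 /8316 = 0.01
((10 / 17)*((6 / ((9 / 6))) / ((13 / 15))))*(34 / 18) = 5.13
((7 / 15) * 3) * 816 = 5712 / 5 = 1142.40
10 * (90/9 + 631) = 6410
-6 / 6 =-1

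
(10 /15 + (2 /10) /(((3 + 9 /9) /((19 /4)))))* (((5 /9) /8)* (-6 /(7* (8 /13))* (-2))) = 403 /2304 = 0.17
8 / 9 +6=62 / 9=6.89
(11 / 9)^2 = 121 / 81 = 1.49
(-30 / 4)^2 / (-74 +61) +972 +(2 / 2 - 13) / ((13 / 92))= 3531 / 4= 882.75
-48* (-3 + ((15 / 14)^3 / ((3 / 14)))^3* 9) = -38375593551 / 470596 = -81546.79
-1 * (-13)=13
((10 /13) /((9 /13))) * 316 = 3160 /9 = 351.11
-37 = -37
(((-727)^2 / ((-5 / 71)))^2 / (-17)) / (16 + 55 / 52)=-73224714069649012 / 376975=-194242891623.18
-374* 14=-5236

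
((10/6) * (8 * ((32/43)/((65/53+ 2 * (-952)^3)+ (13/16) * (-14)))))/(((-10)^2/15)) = -27136/31461190726341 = -0.00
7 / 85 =0.08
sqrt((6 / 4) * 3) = 2.12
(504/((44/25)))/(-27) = -350/33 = -10.61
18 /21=6 /7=0.86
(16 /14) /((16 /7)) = 1 /2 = 0.50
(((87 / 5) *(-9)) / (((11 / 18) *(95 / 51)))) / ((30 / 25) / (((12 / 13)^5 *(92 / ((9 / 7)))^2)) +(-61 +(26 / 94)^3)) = 15846731984113680384 / 7024221935086652945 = 2.26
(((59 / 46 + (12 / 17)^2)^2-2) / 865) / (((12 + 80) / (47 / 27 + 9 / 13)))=88408109531 / 2468268521002440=0.00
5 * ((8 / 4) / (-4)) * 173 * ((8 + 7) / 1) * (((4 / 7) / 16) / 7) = -12975 / 392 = -33.10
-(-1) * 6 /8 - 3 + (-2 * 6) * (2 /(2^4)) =-15 /4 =-3.75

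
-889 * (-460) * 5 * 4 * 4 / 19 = 32715200 / 19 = 1721852.63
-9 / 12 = -3 / 4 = -0.75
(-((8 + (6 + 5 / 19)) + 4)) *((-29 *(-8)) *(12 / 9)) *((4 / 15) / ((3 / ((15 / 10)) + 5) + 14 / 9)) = -1288064 / 7315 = -176.09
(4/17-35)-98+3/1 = -2206/17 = -129.76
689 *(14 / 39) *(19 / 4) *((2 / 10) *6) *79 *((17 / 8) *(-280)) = -66267649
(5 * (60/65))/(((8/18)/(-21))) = -2835/13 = -218.08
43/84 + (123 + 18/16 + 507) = 106115/168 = 631.64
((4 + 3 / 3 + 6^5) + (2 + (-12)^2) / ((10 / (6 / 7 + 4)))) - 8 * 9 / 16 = 549319 / 70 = 7847.41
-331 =-331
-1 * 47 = -47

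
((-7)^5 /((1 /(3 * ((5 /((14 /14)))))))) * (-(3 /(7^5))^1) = 45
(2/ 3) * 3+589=591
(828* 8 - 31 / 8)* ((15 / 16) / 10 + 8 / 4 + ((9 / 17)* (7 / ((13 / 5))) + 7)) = 3939821751 / 56576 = 69637.69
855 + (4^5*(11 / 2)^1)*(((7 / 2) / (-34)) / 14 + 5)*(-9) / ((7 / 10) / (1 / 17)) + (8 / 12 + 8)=-20402.49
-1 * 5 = -5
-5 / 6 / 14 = -5 / 84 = -0.06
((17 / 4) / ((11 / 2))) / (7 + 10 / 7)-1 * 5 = -6371 / 1298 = -4.91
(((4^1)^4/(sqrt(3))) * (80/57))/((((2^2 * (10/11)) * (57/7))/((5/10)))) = 19712 * sqrt(3)/9747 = 3.50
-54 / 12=-9 / 2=-4.50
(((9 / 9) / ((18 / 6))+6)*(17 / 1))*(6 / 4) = 323 / 2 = 161.50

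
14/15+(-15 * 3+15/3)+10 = -436/15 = -29.07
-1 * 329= -329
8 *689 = 5512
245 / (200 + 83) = 245 / 283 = 0.87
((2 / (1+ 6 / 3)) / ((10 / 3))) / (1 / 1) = 1 / 5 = 0.20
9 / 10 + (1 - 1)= 9 / 10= 0.90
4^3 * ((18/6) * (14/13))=2688/13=206.77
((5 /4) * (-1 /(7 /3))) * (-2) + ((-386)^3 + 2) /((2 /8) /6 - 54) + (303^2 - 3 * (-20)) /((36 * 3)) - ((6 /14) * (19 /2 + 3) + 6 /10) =49730189269 /46620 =1066713.63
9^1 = 9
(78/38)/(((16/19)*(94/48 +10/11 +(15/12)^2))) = 1287/2339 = 0.55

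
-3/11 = -0.27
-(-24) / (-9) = -8 / 3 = -2.67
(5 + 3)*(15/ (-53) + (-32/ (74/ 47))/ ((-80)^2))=-2.29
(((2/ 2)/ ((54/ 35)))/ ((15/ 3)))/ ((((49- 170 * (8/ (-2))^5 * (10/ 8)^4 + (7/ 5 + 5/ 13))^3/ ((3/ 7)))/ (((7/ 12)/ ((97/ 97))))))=1922375/ 4555292698870448951858616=0.00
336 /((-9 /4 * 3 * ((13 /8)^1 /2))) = -7168 /117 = -61.26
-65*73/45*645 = -204035/3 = -68011.67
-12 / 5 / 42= -2 / 35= -0.06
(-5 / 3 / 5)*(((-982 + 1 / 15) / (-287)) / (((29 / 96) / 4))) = -1885312 / 124845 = -15.10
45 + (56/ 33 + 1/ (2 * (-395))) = 1217357/ 26070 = 46.70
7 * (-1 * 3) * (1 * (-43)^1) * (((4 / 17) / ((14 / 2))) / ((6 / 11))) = 946 / 17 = 55.65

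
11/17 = 0.65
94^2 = 8836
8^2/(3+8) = 64/11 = 5.82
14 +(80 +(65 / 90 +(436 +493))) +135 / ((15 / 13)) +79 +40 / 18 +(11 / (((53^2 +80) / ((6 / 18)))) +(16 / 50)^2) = 13239363751 / 10833750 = 1222.05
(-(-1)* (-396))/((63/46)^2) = -93104/441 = -211.12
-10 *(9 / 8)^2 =-405 / 32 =-12.66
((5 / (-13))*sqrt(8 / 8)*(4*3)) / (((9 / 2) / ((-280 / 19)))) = 11200 / 741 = 15.11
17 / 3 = 5.67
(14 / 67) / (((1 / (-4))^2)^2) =3584 / 67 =53.49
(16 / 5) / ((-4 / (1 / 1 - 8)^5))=67228 / 5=13445.60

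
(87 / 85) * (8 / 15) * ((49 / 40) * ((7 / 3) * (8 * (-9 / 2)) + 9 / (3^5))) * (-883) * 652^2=1209209340172624 / 57375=21075544055.30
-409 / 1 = -409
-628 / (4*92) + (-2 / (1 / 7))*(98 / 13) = -128265 / 1196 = -107.24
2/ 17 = 0.12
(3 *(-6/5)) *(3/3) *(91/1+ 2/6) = -328.80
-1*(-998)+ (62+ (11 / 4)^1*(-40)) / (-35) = 999.37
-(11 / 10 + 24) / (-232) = 251 / 2320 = 0.11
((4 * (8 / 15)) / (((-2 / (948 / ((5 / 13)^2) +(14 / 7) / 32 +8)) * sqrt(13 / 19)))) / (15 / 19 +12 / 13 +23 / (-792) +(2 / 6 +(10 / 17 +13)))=-218860564824 * sqrt(247) / 6487046875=-530.24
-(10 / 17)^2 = -100 / 289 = -0.35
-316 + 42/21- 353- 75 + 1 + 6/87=-21487/29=-740.93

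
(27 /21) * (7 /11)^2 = 63 /121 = 0.52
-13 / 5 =-2.60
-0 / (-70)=0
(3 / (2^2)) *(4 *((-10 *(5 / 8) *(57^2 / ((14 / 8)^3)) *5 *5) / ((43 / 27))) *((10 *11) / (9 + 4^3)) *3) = -868457700000 / 1076677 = -806609.32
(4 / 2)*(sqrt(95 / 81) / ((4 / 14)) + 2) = 11.58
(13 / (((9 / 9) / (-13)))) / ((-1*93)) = 169 / 93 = 1.82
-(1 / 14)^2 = -1 / 196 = -0.01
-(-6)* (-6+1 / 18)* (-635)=67945 / 3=22648.33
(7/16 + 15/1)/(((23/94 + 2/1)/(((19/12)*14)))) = 1543997/10128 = 152.45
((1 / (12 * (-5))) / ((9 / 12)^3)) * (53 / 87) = -848 / 35235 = -0.02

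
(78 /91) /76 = 3 /266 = 0.01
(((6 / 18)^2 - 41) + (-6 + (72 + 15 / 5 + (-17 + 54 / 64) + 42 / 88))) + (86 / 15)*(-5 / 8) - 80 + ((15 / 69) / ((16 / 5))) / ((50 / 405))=-2572133 / 36432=-70.60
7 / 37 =0.19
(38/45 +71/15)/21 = 251/945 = 0.27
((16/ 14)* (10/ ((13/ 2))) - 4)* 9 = -1836/ 91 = -20.18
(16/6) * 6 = 16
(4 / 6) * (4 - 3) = 2 / 3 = 0.67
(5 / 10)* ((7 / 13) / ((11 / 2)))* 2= 14 / 143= 0.10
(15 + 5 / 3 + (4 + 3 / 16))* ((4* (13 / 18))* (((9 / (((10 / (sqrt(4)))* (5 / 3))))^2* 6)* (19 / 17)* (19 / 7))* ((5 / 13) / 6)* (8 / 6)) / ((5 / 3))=1393821 / 21250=65.59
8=8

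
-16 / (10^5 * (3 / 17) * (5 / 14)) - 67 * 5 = -15703244 / 46875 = -335.00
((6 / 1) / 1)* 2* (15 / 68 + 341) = 69609 / 17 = 4094.65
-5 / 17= -0.29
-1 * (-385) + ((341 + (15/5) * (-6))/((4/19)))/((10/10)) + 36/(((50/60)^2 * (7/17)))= 1431603/700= 2045.15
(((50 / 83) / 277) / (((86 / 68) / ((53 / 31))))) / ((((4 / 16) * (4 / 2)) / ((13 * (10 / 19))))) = 23426000 / 582293057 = 0.04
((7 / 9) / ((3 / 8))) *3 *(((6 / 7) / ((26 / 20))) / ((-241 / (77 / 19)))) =-12320 / 178581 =-0.07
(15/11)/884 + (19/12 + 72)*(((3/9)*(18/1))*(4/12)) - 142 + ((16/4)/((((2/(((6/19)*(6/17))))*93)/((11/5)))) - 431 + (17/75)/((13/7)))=-182864631437/429557700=-425.70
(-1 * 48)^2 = 2304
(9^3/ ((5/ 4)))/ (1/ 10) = 5832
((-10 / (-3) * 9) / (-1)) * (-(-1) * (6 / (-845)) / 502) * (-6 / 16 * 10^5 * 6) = -4050000 / 42419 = -95.48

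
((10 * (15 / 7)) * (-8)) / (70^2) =-12 / 343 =-0.03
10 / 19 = 0.53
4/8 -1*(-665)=1331/2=665.50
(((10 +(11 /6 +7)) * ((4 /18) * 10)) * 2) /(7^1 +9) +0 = 565 /108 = 5.23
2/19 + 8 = 154/19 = 8.11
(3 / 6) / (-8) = -1 / 16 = -0.06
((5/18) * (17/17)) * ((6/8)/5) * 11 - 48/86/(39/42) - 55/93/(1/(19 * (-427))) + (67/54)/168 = 754267696513/157208688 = 4797.88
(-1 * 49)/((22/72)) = -160.36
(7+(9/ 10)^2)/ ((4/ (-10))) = -781/ 40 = -19.52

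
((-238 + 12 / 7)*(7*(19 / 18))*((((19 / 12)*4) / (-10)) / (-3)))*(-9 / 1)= 3317.19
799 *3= 2397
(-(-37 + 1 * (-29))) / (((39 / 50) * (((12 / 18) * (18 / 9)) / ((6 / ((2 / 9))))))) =1713.46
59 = 59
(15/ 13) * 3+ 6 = 123/ 13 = 9.46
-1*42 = -42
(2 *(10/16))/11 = 5/44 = 0.11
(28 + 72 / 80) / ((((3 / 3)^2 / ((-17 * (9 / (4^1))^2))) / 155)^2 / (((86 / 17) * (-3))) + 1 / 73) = 1458554845286205 / 691356498962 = 2109.70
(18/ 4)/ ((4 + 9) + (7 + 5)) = 0.18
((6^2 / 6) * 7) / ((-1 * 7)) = -6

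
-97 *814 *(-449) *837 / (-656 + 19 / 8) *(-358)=9442748925984 / 581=16252579907.03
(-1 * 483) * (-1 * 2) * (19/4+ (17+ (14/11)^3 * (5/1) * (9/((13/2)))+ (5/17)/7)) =20495551551/588302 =34838.49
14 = 14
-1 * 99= -99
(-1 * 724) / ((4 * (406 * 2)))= -181 / 812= -0.22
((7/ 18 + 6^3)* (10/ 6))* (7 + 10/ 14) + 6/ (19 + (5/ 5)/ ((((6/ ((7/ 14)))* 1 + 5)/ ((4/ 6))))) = 18912367/ 6797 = 2782.46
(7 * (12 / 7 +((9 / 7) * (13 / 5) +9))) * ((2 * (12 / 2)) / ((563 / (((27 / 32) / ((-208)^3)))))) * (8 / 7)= -9963 / 44330890240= -0.00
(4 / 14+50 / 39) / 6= 214 / 819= 0.26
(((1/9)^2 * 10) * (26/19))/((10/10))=260/1539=0.17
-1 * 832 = -832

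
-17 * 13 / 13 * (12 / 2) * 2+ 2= -202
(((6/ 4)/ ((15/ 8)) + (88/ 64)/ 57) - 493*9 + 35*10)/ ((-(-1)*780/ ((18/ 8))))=-9316481/ 790400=-11.79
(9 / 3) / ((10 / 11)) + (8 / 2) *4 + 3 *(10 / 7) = 1651 / 70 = 23.59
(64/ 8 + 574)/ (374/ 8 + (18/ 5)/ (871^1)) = 10138440/ 814457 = 12.45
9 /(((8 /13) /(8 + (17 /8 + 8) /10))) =84357 /640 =131.81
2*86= 172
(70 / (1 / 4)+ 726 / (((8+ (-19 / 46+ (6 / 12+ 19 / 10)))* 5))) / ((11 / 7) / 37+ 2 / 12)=1051368024 / 746525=1408.35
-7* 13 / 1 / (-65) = 7 / 5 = 1.40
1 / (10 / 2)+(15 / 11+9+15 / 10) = 1327 / 110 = 12.06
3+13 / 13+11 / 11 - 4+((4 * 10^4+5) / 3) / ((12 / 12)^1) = 13336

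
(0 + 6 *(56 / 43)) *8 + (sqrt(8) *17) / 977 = 62.56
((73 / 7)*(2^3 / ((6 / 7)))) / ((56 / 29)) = 2117 / 42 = 50.40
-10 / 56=-5 / 28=-0.18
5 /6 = 0.83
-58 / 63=-0.92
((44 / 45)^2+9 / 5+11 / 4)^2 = 1989070801 / 65610000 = 30.32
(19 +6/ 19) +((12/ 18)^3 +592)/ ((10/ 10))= 313757/ 513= 611.61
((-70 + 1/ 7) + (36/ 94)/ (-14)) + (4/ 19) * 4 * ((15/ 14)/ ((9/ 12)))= -429328/ 6251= -68.68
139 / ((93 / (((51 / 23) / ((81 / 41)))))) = 96883 / 57753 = 1.68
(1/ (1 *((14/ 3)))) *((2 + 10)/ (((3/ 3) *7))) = 18/ 49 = 0.37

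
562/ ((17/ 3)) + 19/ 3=5381/ 51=105.51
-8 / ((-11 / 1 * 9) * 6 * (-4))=-0.00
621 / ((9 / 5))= 345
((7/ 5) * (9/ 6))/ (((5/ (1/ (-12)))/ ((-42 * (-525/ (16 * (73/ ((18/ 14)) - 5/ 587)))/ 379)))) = -16308621/ 7274665472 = -0.00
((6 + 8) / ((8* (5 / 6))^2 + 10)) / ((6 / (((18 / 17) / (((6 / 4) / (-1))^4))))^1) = 16 / 1785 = 0.01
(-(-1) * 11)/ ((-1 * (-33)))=1/ 3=0.33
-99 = -99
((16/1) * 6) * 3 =288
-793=-793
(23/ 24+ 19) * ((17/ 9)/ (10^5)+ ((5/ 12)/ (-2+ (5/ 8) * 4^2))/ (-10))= -4474339/ 43200000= -0.10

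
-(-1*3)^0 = -1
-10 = -10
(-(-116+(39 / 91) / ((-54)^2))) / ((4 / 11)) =8681893 / 27216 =319.00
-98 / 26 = -49 / 13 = -3.77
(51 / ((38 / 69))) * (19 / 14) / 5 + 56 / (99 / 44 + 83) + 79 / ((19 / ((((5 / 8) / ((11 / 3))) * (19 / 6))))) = 486721 / 17360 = 28.04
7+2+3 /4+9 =75 /4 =18.75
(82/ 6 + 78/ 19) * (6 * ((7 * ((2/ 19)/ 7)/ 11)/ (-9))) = -4052/ 35739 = -0.11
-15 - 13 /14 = -223 /14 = -15.93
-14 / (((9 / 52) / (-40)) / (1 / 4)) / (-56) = -130 / 9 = -14.44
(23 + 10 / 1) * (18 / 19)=594 / 19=31.26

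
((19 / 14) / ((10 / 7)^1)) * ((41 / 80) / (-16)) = -779 / 25600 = -0.03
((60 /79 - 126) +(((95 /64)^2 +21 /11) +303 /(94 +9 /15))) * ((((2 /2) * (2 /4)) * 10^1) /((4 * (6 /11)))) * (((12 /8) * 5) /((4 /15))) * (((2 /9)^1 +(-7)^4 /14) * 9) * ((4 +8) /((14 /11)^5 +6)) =-2021619100754409539625 /133943253008384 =-15093101.41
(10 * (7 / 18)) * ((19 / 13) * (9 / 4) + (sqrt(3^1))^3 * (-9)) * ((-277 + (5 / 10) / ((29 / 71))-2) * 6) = -32141445 / 1508 + 5074965 * sqrt(3) / 29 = 281792.85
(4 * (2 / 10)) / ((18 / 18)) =0.80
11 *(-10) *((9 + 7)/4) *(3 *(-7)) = 9240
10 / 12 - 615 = -3685 / 6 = -614.17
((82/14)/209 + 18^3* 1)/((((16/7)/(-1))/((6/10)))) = -25596771/16720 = -1530.91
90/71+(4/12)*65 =4885/213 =22.93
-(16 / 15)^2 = -256 / 225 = -1.14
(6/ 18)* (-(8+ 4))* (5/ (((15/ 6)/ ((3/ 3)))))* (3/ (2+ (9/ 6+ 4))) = -16/ 5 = -3.20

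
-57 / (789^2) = -19 / 207507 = -0.00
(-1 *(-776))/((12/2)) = 388/3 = 129.33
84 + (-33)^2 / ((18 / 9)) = 1257 / 2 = 628.50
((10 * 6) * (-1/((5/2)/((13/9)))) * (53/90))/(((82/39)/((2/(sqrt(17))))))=-35828 * sqrt(17)/31365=-4.71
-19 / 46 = -0.41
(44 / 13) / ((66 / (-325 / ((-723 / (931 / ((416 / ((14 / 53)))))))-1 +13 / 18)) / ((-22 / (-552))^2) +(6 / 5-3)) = -10718180 / 10928697311259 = -0.00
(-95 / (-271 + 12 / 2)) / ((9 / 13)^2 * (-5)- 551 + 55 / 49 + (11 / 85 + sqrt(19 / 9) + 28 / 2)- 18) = -47118043327290390 / 73096110365041098637- 28240883313825 * sqrt(19) / 73096110365041098637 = -0.00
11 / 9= 1.22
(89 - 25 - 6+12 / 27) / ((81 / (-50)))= -26300 / 729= -36.08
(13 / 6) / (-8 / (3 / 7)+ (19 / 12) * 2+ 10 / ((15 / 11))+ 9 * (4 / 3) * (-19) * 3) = -13 / 4153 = -0.00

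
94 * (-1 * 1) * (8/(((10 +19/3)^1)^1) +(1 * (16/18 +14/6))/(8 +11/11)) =-316310/3969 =-79.70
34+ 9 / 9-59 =-24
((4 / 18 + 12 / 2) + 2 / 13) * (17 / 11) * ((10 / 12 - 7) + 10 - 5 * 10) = -1756457 / 3861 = -454.92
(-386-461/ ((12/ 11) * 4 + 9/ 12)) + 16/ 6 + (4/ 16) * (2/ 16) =-3408863/ 7200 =-473.45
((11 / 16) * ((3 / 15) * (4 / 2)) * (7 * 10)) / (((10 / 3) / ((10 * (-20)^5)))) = -184800000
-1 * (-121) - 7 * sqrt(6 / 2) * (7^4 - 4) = 121 - 16779 * sqrt(3) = -28941.08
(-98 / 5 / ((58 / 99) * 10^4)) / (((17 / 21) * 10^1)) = -101871 / 246500000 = -0.00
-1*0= 0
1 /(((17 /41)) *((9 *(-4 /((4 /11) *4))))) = -164 /1683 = -0.10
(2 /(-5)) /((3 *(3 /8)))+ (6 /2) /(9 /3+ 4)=23 /315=0.07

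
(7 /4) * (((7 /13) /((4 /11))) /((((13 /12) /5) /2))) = 8085 /338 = 23.92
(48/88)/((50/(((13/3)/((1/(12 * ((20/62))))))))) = 0.18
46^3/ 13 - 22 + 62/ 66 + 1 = 3203482/ 429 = 7467.32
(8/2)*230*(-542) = -498640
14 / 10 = 7 / 5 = 1.40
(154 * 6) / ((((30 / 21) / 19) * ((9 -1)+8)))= 30723 / 40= 768.08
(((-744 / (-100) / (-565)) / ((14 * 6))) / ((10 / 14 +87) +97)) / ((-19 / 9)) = 93 / 231339250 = 0.00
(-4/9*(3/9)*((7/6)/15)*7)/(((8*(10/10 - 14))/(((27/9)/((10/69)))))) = 0.02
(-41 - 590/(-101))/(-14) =3551/1414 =2.51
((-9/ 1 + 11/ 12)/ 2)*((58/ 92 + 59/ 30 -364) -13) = 12529393/ 8280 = 1513.21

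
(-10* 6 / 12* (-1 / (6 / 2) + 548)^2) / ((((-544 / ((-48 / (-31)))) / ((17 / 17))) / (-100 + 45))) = -23946725 / 102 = -234771.81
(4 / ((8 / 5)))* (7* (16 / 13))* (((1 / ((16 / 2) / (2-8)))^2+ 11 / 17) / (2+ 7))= 11515 / 3978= 2.89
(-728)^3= -385828352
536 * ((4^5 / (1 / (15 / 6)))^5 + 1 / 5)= 58933823248793600107.20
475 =475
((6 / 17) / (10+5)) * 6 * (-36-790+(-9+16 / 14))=-70044 / 595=-117.72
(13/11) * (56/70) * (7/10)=182/275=0.66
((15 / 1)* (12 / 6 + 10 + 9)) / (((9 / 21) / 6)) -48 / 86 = 189606 / 43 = 4409.44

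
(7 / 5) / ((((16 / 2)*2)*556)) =7 / 44480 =0.00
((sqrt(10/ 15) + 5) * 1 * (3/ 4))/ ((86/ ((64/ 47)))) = 8 * sqrt(6)/ 2021 + 120/ 2021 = 0.07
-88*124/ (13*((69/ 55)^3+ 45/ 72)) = -14523872000/ 44979311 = -322.90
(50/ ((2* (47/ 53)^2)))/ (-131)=-70225/ 289379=-0.24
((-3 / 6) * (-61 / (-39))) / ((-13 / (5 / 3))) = 305 / 3042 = 0.10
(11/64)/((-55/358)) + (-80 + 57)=-3859/160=-24.12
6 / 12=1 / 2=0.50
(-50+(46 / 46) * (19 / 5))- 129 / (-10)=-333 / 10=-33.30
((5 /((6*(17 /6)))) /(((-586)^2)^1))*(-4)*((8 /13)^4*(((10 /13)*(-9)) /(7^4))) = 1843200 /1301047293742469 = 0.00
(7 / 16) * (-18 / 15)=-21 / 40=-0.52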